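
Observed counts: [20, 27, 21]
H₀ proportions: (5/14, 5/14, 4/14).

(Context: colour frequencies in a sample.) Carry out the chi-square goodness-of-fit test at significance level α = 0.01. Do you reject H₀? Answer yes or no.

reject H₀: no

n = 68; E_i = n·p_i = [24.29, 24.29, 19.43]
χ² = (20−24.29)²/24.29 + (27−24.29)²/24.29 + (21−19.43)²/19.43 = 1.1868
df = 2
p-value (upper-tail) = 0.55246
At α=0.01: p ≥ α → fail to reject H₀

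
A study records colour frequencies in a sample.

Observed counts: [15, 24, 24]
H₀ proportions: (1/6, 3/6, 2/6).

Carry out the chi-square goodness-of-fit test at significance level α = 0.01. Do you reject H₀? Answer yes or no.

reject H₀: no

n = 63; E_i = n·p_i = [10.50, 31.50, 21.00]
χ² = (15−10.50)²/10.50 + (24−31.50)²/31.50 + (24−21.00)²/21.00 = 4.1429
df = 2
p-value (upper-tail) = 0.12601
At α=0.01: p ≥ α → fail to reject H₀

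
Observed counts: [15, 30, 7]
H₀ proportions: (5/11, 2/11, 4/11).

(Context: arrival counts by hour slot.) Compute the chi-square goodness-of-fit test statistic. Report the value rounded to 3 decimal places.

n = 52; E_i = n·p_i = [23.64, 9.45, 18.91]
χ² = (15−23.64)²/23.64 + (30−9.45)²/9.45 + (7−18.91)²/18.91 = 55.3029
df = 2

test statistic = 55.303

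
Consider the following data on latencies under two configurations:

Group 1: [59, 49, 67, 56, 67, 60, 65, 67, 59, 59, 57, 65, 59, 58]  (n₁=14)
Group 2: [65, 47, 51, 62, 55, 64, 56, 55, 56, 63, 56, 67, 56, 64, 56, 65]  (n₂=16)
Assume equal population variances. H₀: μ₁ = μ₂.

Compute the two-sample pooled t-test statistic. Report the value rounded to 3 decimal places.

x̄₁=60.500, s₁=5.170, n₁=14
x̄₂=58.625, s₂=5.737, n₂=16
s_p² = [13·5.170² + 15·5.737²]/28 = 30.0446
SE = √(s_p²·(1/14+1/16)) = 2.0060
t = (60.500−58.625)/2.0060 = 0.9347
df = 28

test statistic = 0.935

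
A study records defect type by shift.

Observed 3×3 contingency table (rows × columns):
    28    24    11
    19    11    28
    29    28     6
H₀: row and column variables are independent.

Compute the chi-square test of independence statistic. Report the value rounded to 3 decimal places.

test statistic = 28.119

Row totals [63, 58, 63], col totals [76, 63, 45], n=184
χ² = (28−26.02)²/26.02 + (24−21.57)²/21.57 + (11−15.41)²/15.41 + (19−23.96)²/23.96 + (11−19.86)²/19.86 + (28−14.18)²/14.18 + (29−26.02)²/26.02 + (28−21.57)²/21.57 + (6−15.41)²/15.41 = 28.1187
df = 4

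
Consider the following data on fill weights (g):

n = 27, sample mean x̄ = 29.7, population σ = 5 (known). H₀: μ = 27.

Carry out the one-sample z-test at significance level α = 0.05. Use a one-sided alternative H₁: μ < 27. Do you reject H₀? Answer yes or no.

SE = σ/√n = 5/√27 = 0.9623
z = (x̄−μ₀)/SE = (29.7−27)/0.9623 = 2.8059
p-value (one-sided, H₁ less) = 0.99749
At α=0.05: p ≥ α → fail to reject H₀

reject H₀: no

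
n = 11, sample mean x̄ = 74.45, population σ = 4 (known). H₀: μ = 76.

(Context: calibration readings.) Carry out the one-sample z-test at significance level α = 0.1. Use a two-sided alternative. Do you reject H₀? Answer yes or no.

SE = σ/√n = 4/√11 = 1.2060
z = (x̄−μ₀)/SE = (74.45−76)/1.2060 = -1.2852
p-value (two-sided) = 0.19873
At α=0.1: p ≥ α → fail to reject H₀

reject H₀: no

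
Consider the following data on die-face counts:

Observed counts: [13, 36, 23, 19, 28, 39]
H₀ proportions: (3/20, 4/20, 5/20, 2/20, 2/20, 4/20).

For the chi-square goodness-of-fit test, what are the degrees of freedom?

degrees of freedom = 5

df = k − 1 = 6 − 1 = 5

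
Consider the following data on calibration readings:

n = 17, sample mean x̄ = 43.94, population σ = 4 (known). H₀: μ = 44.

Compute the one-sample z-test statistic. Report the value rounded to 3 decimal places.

SE = σ/√n = 4/√17 = 0.9701
z = (x̄−μ₀)/SE = (43.94−44)/0.9701 = -0.0618

test statistic = -0.062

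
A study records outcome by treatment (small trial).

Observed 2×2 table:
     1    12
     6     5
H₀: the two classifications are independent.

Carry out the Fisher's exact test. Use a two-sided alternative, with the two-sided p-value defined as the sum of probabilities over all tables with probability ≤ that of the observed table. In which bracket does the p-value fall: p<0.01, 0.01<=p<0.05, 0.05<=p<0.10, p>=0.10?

p-value bracket: 0.01<=p<0.05

Margins: r₁=13, r₂=11, c₁=7, c₂=17, n=24
p_obs = C(13,1)·C(11,6)/C(24,7); sum pmf over tables with pmf ≤ p_obs
p-value (two-sided) = 0.02326
→ bracket: 0.01<=p<0.05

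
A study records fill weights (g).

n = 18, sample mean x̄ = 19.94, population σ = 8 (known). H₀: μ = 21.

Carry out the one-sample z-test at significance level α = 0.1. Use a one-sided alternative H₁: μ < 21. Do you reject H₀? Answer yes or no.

SE = σ/√n = 8/√18 = 1.8856
z = (x̄−μ₀)/SE = (19.94−21)/1.8856 = -0.5621
p-value (one-sided, H₁ less) = 0.28701
At α=0.1: p ≥ α → fail to reject H₀

reject H₀: no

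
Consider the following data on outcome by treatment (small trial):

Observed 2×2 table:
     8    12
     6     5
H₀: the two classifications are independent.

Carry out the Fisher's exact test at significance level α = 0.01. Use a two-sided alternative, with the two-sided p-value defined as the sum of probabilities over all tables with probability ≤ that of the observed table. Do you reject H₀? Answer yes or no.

reject H₀: no

Margins: r₁=20, r₂=11, c₁=14, c₂=17, n=31
p_obs = C(20,8)·C(11,6)/C(31,14); sum pmf over tables with pmf ≤ p_obs
p-value (two-sided) = 0.47747
At α=0.01: p ≥ α → fail to reject H₀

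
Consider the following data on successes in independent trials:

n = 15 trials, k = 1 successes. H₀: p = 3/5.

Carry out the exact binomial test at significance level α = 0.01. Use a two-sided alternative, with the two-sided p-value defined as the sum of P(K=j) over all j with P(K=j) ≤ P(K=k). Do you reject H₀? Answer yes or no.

Exact binomial: n=15, k=1, p₀=3/5=0.6000
P(X=j) = C(n,j)·p₀^j·(1−p₀)^(n−j); p = Σ P(X=j) over j with P(X=j) ≤ P(X=1)
p-value (two-sided) = 0.00003
At α=0.01: p < α → reject H₀

reject H₀: yes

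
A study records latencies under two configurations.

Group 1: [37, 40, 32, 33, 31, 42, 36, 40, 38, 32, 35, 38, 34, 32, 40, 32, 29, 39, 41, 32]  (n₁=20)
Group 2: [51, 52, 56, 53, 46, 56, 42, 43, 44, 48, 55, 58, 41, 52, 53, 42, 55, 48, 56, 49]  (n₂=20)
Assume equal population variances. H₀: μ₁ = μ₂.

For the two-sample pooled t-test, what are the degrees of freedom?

degrees of freedom = 38

df = n₁ + n₂ − 2 = 20 + 20 − 2 = 38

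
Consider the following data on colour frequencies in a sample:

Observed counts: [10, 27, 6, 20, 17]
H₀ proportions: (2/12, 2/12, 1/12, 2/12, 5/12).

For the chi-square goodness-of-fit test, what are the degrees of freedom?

df = k − 1 = 5 − 1 = 4

degrees of freedom = 4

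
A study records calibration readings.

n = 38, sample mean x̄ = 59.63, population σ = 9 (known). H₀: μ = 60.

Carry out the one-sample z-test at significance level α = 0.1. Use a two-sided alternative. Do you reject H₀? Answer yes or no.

reject H₀: no

SE = σ/√n = 9/√38 = 1.4600
z = (x̄−μ₀)/SE = (59.63−60)/1.4600 = -0.2534
p-value (two-sided) = 0.79994
At α=0.1: p ≥ α → fail to reject H₀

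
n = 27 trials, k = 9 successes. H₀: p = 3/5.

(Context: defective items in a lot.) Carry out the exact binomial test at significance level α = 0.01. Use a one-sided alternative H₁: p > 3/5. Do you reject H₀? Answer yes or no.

reject H₀: no

Exact binomial: n=27, k=9, p₀=3/5=0.6000
P(X≥9) from Σ C(n,i)·p₀^i·(1−p₀)^(n−i)
p-value (one-sided, H₁ greater) = 0.99863
At α=0.01: p ≥ α → fail to reject H₀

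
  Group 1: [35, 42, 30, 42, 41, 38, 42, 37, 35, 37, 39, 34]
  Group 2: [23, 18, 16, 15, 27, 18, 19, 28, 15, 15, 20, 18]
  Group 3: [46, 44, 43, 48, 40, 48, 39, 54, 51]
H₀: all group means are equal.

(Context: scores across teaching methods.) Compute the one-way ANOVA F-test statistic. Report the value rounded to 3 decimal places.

test statistic = 104.745

Group means [37.67, 19.33, 45.89], grand mean 33.242
SSB = Σnᵢ(x̄ᵢ−x̄)² = 3995.838; SSW = ΣΣ(x−x̄ᵢ)² = 572.222
MSB = 3995.838/2 = 1997.9192; MSW = 572.222/30 = 19.0741
F = MSB/MSW = 104.7453
df = (2, 30)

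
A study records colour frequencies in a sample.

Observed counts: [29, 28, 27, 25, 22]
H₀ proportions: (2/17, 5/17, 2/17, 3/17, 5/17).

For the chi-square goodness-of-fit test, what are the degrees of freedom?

df = k − 1 = 5 − 1 = 4

degrees of freedom = 4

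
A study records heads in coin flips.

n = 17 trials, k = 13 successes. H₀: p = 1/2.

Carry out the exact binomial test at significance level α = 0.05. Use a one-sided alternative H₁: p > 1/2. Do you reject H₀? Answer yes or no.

Exact binomial: n=17, k=13, p₀=1/2=0.5000
P(X≥13) from Σ C(n,i)·p₀^i·(1−p₀)^(n−i)
p-value (one-sided, H₁ greater) = 0.02452
At α=0.05: p < α → reject H₀

reject H₀: yes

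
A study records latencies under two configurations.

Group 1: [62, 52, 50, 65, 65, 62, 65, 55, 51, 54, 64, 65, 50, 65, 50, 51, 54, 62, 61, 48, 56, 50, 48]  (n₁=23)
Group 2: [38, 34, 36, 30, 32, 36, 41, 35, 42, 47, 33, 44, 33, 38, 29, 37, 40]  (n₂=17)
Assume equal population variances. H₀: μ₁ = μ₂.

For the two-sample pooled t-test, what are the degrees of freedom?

degrees of freedom = 38

df = n₁ + n₂ − 2 = 23 + 17 − 2 = 38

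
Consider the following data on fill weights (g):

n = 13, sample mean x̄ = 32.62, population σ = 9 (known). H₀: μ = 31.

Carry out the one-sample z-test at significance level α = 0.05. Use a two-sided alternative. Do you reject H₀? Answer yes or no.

SE = σ/√n = 9/√13 = 2.4962
z = (x̄−μ₀)/SE = (32.62−31)/2.4962 = 0.6490
p-value (two-sided) = 0.51634
At α=0.05: p ≥ α → fail to reject H₀

reject H₀: no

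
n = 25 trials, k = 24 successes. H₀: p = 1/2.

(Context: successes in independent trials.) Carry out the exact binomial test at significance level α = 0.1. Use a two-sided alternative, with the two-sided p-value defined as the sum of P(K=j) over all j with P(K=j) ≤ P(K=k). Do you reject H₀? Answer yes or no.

Exact binomial: n=25, k=24, p₀=1/2=0.5000
P(X=j) = C(n,j)·p₀^j·(1−p₀)^(n−j); p = Σ P(X=j) over j with P(X=j) ≤ P(X=24)
p-value (two-sided) = 0.00000
At α=0.1: p < α → reject H₀

reject H₀: yes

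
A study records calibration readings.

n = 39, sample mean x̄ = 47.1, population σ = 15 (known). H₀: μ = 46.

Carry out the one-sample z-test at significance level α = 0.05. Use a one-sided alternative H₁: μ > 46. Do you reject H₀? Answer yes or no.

SE = σ/√n = 15/√39 = 2.4019
z = (x̄−μ₀)/SE = (47.1−46)/2.4019 = 0.4580
p-value (one-sided, H₁ greater) = 0.32349
At α=0.05: p ≥ α → fail to reject H₀

reject H₀: no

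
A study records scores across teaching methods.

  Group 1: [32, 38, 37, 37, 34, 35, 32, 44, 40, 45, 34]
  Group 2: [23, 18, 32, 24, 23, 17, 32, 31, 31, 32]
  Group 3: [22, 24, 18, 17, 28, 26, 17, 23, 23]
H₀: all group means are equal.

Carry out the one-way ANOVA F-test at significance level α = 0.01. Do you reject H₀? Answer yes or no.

reject H₀: yes

Group means [37.09, 26.30, 22.00], grand mean 28.967
SSB = Σnᵢ(x̄ᵢ−x̄)² = 1233.958; SSW = ΣΣ(x−x̄ᵢ)² = 643.009
MSB = 1233.958/2 = 616.9788; MSW = 643.009/27 = 23.8152
F = MSB/MSW = 25.9070
df = (2, 27)
p-value (upper-tail) = 0.00000
At α=0.01: p < α → reject H₀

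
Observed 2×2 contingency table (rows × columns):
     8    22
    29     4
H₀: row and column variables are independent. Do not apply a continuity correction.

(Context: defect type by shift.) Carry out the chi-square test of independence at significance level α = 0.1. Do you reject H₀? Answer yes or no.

Row totals [30, 33], col totals [37, 26], n=63
χ² = (8−17.62)²/17.62 + (22−12.38)²/12.38 + (29−19.38)²/19.38 + (4−13.62)²/13.62 = 24.2927
df = 1
p-value (upper-tail) = 0.00000
At α=0.1: p < α → reject H₀

reject H₀: yes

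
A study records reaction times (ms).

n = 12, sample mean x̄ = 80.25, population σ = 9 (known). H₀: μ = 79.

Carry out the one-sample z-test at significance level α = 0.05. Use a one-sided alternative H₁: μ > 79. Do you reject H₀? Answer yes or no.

SE = σ/√n = 9/√12 = 2.5981
z = (x̄−μ₀)/SE = (80.25−79)/2.5981 = 0.4811
p-value (one-sided, H₁ greater) = 0.31521
At α=0.05: p ≥ α → fail to reject H₀

reject H₀: no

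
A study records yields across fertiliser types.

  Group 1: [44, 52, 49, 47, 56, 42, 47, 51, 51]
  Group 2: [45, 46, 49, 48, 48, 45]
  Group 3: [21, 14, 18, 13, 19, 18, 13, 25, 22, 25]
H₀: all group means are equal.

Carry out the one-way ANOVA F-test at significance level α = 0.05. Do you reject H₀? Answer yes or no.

Group means [48.78, 46.83, 18.80], grand mean 36.320
SSB = Σnᵢ(x̄ᵢ−x̄)² = 5129.451; SSW = ΣΣ(x−x̄ᵢ)² = 345.989
MSB = 5129.451/2 = 2564.7256; MSW = 345.989/22 = 15.7268
F = MSB/MSW = 163.0803
df = (2, 22)
p-value (upper-tail) = 0.00000
At α=0.05: p < α → reject H₀

reject H₀: yes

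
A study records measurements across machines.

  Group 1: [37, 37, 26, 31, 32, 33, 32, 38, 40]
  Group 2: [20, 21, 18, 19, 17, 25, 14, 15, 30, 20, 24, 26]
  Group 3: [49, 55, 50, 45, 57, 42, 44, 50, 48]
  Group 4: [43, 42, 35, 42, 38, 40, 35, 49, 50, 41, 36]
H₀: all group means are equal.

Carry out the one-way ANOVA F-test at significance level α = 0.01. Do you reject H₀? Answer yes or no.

Group means [34.00, 20.75, 48.89, 41.00], grand mean 35.268
SSB = Σnᵢ(x̄ᵢ−x̄)² = 4574.910; SSW = ΣΣ(x−x̄ᵢ)² = 849.139
MSB = 4574.910/3 = 1524.9700; MSW = 849.139/37 = 22.9497
F = MSB/MSW = 66.4484
df = (3, 37)
p-value (upper-tail) = 0.00000
At α=0.01: p < α → reject H₀

reject H₀: yes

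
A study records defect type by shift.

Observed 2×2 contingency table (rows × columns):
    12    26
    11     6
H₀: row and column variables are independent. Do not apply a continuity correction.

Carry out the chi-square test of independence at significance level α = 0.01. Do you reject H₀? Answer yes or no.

reject H₀: no

Row totals [38, 17], col totals [23, 32], n=55
χ² = (12−15.89)²/15.89 + (26−22.11)²/22.11 + (11−7.11)²/7.11 + (6−9.89)²/9.89 = 5.2976
df = 1
p-value (upper-tail) = 0.02135
At α=0.01: p ≥ α → fail to reject H₀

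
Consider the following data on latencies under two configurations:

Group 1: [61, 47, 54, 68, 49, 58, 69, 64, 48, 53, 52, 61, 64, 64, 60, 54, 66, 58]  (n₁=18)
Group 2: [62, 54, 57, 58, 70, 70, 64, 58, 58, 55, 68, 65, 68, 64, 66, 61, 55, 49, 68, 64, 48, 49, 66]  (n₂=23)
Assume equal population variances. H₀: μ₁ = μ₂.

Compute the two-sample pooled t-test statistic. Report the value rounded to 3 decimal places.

x̄₁=58.333, s₁=6.894, n₁=18
x̄₂=60.739, s₂=6.817, n₂=23
s_p² = [17·6.894² + 22·6.817²]/39 = 46.9342
SE = √(s_p²·(1/18+1/23)) = 2.1559
t = (58.333−60.739)/2.1559 = -1.1159
df = 39

test statistic = -1.116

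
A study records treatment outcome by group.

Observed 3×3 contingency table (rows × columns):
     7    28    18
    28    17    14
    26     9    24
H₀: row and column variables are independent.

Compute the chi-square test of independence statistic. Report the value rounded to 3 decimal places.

test statistic = 26.285

Row totals [53, 59, 59], col totals [61, 54, 56], n=171
χ² = (7−18.91)²/18.91 + (28−16.74)²/16.74 + (18−17.36)²/17.36 + (28−21.05)²/21.05 + (17−18.63)²/18.63 + (14−19.32)²/19.32 + (26−21.05)²/21.05 + (9−18.63)²/18.63 + (24−19.32)²/19.32 = 26.2848
df = 4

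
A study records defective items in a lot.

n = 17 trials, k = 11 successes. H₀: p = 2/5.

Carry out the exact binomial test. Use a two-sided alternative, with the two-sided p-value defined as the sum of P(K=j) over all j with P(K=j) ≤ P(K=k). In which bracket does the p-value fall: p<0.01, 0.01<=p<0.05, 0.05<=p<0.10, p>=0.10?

Exact binomial: n=17, k=11, p₀=2/5=0.4000
P(X=j) = C(n,j)·p₀^j·(1−p₀)^(n−j); p = Σ P(X=j) over j with P(X=j) ≤ P(X=11)
p-value (two-sided) = 0.04713
→ bracket: 0.01<=p<0.05

p-value bracket: 0.01<=p<0.05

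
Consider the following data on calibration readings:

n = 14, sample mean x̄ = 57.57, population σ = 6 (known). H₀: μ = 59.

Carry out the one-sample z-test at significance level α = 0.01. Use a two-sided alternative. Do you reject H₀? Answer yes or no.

reject H₀: no

SE = σ/√n = 6/√14 = 1.6036
z = (x̄−μ₀)/SE = (57.57−59)/1.6036 = -0.8918
p-value (two-sided) = 0.37252
At α=0.01: p ≥ α → fail to reject H₀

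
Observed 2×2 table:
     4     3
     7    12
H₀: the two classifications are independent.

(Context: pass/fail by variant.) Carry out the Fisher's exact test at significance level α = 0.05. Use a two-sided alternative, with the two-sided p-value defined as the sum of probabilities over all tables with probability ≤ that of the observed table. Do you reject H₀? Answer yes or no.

reject H₀: no

Margins: r₁=7, r₂=19, c₁=11, c₂=15, n=26
p_obs = C(7,4)·C(19,7)/C(26,11); sum pmf over tables with pmf ≤ p_obs
p-value (two-sided) = 0.40652
At α=0.05: p ≥ α → fail to reject H₀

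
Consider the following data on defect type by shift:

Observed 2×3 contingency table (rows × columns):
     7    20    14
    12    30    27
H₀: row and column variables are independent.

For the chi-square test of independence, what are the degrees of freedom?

df = (r−1)(c−1) = (2−1)·(3−1) = 2

degrees of freedom = 2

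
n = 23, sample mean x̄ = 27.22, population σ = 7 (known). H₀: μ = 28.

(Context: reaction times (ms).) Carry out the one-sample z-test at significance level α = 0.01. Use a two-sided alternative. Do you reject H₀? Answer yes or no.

SE = σ/√n = 7/√23 = 1.4596
z = (x̄−μ₀)/SE = (27.22−28)/1.4596 = -0.5344
p-value (two-sided) = 0.59307
At α=0.01: p ≥ α → fail to reject H₀

reject H₀: no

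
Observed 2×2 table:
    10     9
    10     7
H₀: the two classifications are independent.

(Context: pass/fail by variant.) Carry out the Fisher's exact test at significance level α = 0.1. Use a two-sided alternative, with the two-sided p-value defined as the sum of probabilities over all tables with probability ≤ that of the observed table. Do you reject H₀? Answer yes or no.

reject H₀: no

Margins: r₁=19, r₂=17, c₁=20, c₂=16, n=36
p_obs = C(19,10)·C(17,10)/C(36,20); sum pmf over tables with pmf ≤ p_obs
p-value (two-sided) = 0.74857
At α=0.1: p ≥ α → fail to reject H₀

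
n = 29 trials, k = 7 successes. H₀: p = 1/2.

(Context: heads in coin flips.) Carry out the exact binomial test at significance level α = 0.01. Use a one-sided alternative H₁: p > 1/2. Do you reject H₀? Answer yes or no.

reject H₀: no

Exact binomial: n=29, k=7, p₀=1/2=0.5000
P(X≥7) from Σ C(n,i)·p₀^i·(1−p₀)^(n−i)
p-value (one-sided, H₁ greater) = 0.99884
At α=0.01: p ≥ α → fail to reject H₀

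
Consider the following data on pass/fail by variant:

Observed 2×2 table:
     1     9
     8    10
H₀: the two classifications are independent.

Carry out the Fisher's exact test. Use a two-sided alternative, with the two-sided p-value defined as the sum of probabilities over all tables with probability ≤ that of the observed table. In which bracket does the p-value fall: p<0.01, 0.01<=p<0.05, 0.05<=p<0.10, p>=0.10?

Margins: r₁=10, r₂=18, c₁=9, c₂=19, n=28
p_obs = C(10,1)·C(18,8)/C(28,9); sum pmf over tables with pmf ≤ p_obs
p-value (two-sided) = 0.09798
→ bracket: 0.05<=p<0.10

p-value bracket: 0.05<=p<0.10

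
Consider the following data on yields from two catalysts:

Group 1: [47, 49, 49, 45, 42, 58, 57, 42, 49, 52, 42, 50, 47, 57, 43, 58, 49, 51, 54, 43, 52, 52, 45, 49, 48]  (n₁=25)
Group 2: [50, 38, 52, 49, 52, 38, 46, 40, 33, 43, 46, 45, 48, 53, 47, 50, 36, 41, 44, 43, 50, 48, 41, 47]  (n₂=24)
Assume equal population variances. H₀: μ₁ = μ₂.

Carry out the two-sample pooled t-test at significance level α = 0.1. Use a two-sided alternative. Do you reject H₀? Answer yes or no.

x̄₁=49.200, s₁=5.025, n₁=25
x̄₂=45.000, s₂=5.397, n₂=24
s_p² = [24·5.025² + 23·5.397²]/47 = 27.1489
SE = √(s_p²·(1/25+1/24)) = 1.4890
t = (49.200−45.000)/1.4890 = 2.8207
df = 47
p-value (two-sided) = 0.00700
At α=0.1: p < α → reject H₀

reject H₀: yes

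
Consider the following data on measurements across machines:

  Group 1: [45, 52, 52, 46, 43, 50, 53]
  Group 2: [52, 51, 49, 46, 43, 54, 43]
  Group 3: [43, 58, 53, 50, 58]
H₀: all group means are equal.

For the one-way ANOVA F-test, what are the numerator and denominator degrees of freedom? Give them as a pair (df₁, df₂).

k = 3 groups, N = 19 total
df = (k−1, N−k) = (3−1, 19−3) = (2, 16)

degrees of freedom = [2, 16]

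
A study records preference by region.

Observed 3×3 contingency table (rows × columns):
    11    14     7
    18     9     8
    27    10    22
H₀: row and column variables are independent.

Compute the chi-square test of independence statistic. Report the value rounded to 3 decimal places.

Row totals [32, 35, 59], col totals [56, 33, 37], n=126
χ² = (11−14.22)²/14.22 + (14−8.38)²/8.38 + (7−9.40)²/9.40 + (18−15.56)²/15.56 + (9−9.17)²/9.17 + (8−10.28)²/10.28 + (27−26.22)²/26.22 + (10−15.45)²/15.45 + (22−17.33)²/17.33 = 9.2089
df = 4

test statistic = 9.209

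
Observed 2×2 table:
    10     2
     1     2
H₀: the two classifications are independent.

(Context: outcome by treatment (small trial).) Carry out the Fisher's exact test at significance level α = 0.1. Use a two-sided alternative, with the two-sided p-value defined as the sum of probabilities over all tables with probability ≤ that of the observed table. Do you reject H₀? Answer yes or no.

reject H₀: no

Margins: r₁=12, r₂=3, c₁=11, c₂=4, n=15
p_obs = C(12,10)·C(3,1)/C(15,11); sum pmf over tables with pmf ≤ p_obs
p-value (two-sided) = 0.15385
At α=0.1: p ≥ α → fail to reject H₀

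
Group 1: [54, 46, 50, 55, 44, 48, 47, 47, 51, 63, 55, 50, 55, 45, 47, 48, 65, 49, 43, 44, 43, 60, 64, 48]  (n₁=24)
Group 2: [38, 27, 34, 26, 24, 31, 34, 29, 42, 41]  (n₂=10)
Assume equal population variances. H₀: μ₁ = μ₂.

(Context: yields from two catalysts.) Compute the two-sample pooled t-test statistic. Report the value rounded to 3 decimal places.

x̄₁=50.875, s₁=6.642, n₁=24
x̄₂=32.600, s₂=6.293, n₂=10
s_p² = [23·6.642² + 9·6.293²]/32 = 42.8445
SE = √(s_p²·(1/24+1/10)) = 2.4637
t = (50.875−32.600)/2.4637 = 7.4178
df = 32

test statistic = 7.418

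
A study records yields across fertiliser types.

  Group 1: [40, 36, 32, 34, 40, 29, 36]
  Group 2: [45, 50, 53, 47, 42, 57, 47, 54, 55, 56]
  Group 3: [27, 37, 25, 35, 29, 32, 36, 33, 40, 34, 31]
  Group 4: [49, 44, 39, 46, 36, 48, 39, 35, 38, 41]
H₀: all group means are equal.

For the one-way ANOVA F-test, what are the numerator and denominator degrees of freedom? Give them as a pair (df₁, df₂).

degrees of freedom = [3, 34]

k = 4 groups, N = 38 total
df = (k−1, N−k) = (4−1, 38−4) = (3, 34)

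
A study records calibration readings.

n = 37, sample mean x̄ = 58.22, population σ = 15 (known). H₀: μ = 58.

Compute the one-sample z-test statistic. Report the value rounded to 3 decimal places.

SE = σ/√n = 15/√37 = 2.4660
z = (x̄−μ₀)/SE = (58.22−58)/2.4660 = 0.0892

test statistic = 0.089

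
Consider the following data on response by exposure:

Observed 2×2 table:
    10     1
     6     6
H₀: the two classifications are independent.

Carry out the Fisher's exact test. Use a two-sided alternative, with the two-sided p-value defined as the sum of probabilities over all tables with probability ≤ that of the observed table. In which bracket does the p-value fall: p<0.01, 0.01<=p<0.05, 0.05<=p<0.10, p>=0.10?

p-value bracket: 0.05<=p<0.10

Margins: r₁=11, r₂=12, c₁=16, c₂=7, n=23
p_obs = C(11,10)·C(12,6)/C(23,16); sum pmf over tables with pmf ≤ p_obs
p-value (two-sided) = 0.06865
→ bracket: 0.05<=p<0.10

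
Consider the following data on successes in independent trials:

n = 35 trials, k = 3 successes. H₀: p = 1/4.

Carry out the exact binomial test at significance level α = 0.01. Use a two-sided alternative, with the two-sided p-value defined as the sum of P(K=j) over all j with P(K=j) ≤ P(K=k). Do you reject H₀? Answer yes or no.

reject H₀: no

Exact binomial: n=35, k=3, p₀=1/4=0.2500
P(X=j) = C(n,j)·p₀^j·(1−p₀)^(n−j); p = Σ P(X=j) over j with P(X=j) ≤ P(X=3)
p-value (two-sided) = 0.02939
At α=0.01: p ≥ α → fail to reject H₀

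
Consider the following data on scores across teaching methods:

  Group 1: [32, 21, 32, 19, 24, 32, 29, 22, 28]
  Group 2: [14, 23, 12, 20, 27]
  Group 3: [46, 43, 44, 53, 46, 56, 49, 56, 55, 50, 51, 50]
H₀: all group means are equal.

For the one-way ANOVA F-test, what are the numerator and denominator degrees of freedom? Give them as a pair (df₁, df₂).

degrees of freedom = [2, 23]

k = 3 groups, N = 26 total
df = (k−1, N−k) = (3−1, 26−3) = (2, 23)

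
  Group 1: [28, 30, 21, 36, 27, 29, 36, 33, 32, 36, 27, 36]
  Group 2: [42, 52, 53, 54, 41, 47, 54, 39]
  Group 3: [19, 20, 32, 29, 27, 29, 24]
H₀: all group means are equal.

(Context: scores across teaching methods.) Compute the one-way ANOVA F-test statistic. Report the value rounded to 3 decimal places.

Group means [30.92, 47.75, 25.71], grand mean 34.556
SSB = Σnᵢ(x̄ᵢ−x̄)² = 2098.821; SSW = ΣΣ(x−x̄ᵢ)² = 673.845
MSB = 2098.821/2 = 1049.4107; MSW = 673.845/24 = 28.0769
F = MSB/MSW = 37.3763
df = (2, 24)

test statistic = 37.376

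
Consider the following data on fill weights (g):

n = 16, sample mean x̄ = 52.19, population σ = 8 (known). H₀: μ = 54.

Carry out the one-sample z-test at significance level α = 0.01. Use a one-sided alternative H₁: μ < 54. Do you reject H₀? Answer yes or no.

SE = σ/√n = 8/√16 = 2.0000
z = (x̄−μ₀)/SE = (52.19−54)/2.0000 = -0.9050
p-value (one-sided, H₁ less) = 0.18273
At α=0.01: p ≥ α → fail to reject H₀

reject H₀: no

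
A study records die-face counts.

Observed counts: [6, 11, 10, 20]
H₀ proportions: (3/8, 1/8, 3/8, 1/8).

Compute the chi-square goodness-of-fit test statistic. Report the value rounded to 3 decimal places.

test statistic = 49.397

n = 47; E_i = n·p_i = [17.62, 5.88, 17.62, 5.88]
χ² = (6−17.62)²/17.62 + (11−5.88)²/5.88 + (10−17.62)²/17.62 + (20−5.88)²/5.88 = 49.3972
df = 3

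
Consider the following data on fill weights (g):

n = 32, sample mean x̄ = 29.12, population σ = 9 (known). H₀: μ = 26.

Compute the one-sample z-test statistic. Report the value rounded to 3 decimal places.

test statistic = 1.961

SE = σ/√n = 9/√32 = 1.5910
z = (x̄−μ₀)/SE = (29.12−26)/1.5910 = 1.9610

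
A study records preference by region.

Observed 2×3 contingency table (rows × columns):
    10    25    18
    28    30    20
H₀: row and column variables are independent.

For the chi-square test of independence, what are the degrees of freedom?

df = (r−1)(c−1) = (2−1)·(3−1) = 2

degrees of freedom = 2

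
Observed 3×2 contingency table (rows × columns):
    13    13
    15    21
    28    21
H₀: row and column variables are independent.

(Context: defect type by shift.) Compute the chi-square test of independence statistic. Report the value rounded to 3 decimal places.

Row totals [26, 36, 49], col totals [56, 55], n=111
χ² = (13−13.12)²/13.12 + (13−12.88)²/12.88 + (15−18.16)²/18.16 + (21−17.84)²/17.84 + (28−24.72)²/24.72 + (21−24.28)²/24.28 = 1.9912
df = 2

test statistic = 1.991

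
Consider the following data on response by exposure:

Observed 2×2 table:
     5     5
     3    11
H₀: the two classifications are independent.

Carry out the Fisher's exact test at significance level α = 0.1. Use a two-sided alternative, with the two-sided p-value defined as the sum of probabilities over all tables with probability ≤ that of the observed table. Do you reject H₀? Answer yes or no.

Margins: r₁=10, r₂=14, c₁=8, c₂=16, n=24
p_obs = C(10,5)·C(14,3)/C(24,8); sum pmf over tables with pmf ≤ p_obs
p-value (two-sided) = 0.20380
At α=0.1: p ≥ α → fail to reject H₀

reject H₀: no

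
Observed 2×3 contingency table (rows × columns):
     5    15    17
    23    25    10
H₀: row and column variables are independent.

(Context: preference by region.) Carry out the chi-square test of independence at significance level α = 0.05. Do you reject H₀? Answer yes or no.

Row totals [37, 58], col totals [28, 40, 27], n=95
χ² = (5−10.91)²/10.91 + (15−15.58)²/15.58 + (17−10.52)²/10.52 + (23−17.09)²/17.09 + (25−24.42)²/24.42 + (10−16.48)²/16.48 = 11.8218
df = 2
p-value (upper-tail) = 0.00271
At α=0.05: p < α → reject H₀

reject H₀: yes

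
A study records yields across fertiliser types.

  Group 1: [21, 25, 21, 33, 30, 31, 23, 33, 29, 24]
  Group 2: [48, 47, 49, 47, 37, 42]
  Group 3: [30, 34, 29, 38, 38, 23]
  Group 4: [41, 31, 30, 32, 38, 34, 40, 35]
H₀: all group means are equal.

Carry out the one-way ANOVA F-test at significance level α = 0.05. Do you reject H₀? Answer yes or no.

reject H₀: yes

Group means [27.00, 45.00, 32.00, 35.12], grand mean 33.767
SSB = Σnᵢ(x̄ᵢ−x̄)² = 1248.492; SSW = ΣΣ(x−x̄ᵢ)² = 598.875
MSB = 1248.492/3 = 416.1639; MSW = 598.875/26 = 23.0337
F = MSB/MSW = 18.0676
df = (3, 26)
p-value (upper-tail) = 0.00000
At α=0.05: p < α → reject H₀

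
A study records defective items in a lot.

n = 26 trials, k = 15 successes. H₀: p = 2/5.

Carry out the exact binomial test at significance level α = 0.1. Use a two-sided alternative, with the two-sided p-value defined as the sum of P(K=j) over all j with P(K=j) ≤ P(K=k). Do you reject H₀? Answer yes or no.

reject H₀: yes

Exact binomial: n=26, k=15, p₀=2/5=0.4000
P(X=j) = C(n,j)·p₀^j·(1−p₀)^(n−j); p = Σ P(X=j) over j with P(X=j) ≤ P(X=15)
p-value (two-sided) = 0.07316
At α=0.1: p < α → reject H₀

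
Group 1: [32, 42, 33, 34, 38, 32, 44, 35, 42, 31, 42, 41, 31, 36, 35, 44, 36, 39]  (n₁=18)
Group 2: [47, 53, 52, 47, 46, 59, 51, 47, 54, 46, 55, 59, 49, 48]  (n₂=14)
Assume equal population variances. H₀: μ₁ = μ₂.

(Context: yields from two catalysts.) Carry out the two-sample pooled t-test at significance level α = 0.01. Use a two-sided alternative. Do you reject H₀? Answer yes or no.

reject H₀: yes

x̄₁=37.056, s₁=4.544, n₁=18
x̄₂=50.929, s₂=4.548, n₂=14
s_p² = [17·4.544² + 13·4.548²]/30 = 20.6624
SE = √(s_p²·(1/18+1/14)) = 1.6198
t = (37.056−50.929)/1.6198 = -8.5646
df = 30
p-value (two-sided) = 0.00000
At α=0.01: p < α → reject H₀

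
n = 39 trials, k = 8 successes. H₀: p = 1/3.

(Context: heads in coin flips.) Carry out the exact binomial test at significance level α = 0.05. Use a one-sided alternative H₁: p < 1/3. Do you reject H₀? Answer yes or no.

Exact binomial: n=39, k=8, p₀=1/3=0.3333
P(X≤8) from Σ C(n,i)·p₀^i·(1−p₀)^(n−i)
p-value (one-sided, H₁ less) = 0.05914
At α=0.05: p ≥ α → fail to reject H₀

reject H₀: no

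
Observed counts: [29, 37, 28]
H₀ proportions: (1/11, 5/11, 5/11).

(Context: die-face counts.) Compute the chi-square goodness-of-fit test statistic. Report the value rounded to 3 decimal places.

n = 94; E_i = n·p_i = [8.55, 42.73, 42.73]
χ² = (29−8.55)²/8.55 + (37−42.73)²/42.73 + (28−42.73)²/42.73 = 54.8043
df = 2

test statistic = 54.804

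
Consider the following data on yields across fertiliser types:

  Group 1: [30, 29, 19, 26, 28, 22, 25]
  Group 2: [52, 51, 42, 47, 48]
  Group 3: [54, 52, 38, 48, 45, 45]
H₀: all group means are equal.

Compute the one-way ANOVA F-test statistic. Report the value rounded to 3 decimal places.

test statistic = 48.119

Group means [25.57, 48.00, 47.00], grand mean 38.944
SSB = Σnᵢ(x̄ᵢ−x̄)² = 2051.230; SSW = ΣΣ(x−x̄ᵢ)² = 319.714
MSB = 2051.230/2 = 1025.6151; MSW = 319.714/15 = 21.3143
F = MSB/MSW = 48.1187
df = (2, 15)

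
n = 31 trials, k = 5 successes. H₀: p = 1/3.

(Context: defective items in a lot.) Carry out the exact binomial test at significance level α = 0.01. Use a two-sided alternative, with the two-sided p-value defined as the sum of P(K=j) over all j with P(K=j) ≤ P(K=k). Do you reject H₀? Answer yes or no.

Exact binomial: n=31, k=5, p₀=1/3=0.3333
P(X=j) = C(n,j)·p₀^j·(1−p₀)^(n−j); p = Σ P(X=j) over j with P(X=j) ≤ P(X=5)
p-value (two-sided) = 0.05474
At α=0.01: p ≥ α → fail to reject H₀

reject H₀: no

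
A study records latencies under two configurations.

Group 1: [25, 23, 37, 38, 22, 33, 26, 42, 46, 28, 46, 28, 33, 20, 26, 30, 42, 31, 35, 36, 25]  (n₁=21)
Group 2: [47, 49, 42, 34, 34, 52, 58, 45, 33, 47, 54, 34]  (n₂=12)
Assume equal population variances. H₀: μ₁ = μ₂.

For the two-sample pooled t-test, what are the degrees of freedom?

df = n₁ + n₂ − 2 = 21 + 12 − 2 = 31

degrees of freedom = 31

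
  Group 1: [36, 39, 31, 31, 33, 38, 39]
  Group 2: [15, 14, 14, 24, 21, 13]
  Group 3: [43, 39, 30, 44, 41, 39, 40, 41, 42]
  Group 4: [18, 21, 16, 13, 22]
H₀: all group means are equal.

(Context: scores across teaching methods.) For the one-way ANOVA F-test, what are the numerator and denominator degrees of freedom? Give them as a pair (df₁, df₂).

degrees of freedom = [3, 23]

k = 4 groups, N = 27 total
df = (k−1, N−k) = (4−1, 27−4) = (3, 23)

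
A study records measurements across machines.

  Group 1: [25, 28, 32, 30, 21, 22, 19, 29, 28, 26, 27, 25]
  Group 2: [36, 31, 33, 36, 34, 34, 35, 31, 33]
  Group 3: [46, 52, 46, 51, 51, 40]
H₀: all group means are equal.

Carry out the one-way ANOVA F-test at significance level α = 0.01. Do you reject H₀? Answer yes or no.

Group means [26.00, 33.67, 47.67], grand mean 33.370
SSB = Σnᵢ(x̄ᵢ−x̄)² = 1878.963; SSW = ΣΣ(x−x̄ᵢ)² = 295.333
MSB = 1878.963/2 = 939.4815; MSW = 295.333/24 = 12.3056
F = MSB/MSW = 76.3461
df = (2, 24)
p-value (upper-tail) = 0.00000
At α=0.01: p < α → reject H₀

reject H₀: yes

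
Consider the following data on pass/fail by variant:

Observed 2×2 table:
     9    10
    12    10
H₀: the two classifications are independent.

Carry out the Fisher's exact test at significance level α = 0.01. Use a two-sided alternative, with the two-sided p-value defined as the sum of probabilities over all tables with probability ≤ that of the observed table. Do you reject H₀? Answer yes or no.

Margins: r₁=19, r₂=22, c₁=21, c₂=20, n=41
p_obs = C(19,9)·C(22,12)/C(41,21); sum pmf over tables with pmf ≤ p_obs
p-value (two-sided) = 0.75786
At α=0.01: p ≥ α → fail to reject H₀

reject H₀: no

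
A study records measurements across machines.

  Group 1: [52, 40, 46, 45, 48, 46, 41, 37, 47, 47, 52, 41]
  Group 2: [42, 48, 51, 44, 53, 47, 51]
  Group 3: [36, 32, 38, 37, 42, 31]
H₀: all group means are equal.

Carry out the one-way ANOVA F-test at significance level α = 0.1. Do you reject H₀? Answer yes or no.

Group means [45.17, 48.00, 36.00], grand mean 43.760
SSB = Σnᵢ(x̄ᵢ−x̄)² = 510.893; SSW = ΣΣ(x−x̄ᵢ)² = 415.667
MSB = 510.893/2 = 255.4467; MSW = 415.667/22 = 18.8939
F = MSB/MSW = 13.5200
df = (2, 22)
p-value (upper-tail) = 0.00015
At α=0.1: p < α → reject H₀

reject H₀: yes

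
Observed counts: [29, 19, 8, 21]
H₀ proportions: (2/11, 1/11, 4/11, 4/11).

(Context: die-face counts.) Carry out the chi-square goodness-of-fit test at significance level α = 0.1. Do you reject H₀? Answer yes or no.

n = 77; E_i = n·p_i = [14.00, 7.00, 28.00, 28.00]
χ² = (29−14.00)²/14.00 + (19−7.00)²/7.00 + (8−28.00)²/28.00 + (21−28.00)²/28.00 = 52.6786
df = 3
p-value (upper-tail) = 0.00000
At α=0.1: p < α → reject H₀

reject H₀: yes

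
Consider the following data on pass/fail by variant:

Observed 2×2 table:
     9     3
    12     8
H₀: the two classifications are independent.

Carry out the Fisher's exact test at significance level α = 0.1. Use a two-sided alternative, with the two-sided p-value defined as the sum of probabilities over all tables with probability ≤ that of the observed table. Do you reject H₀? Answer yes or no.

reject H₀: no

Margins: r₁=12, r₂=20, c₁=21, c₂=11, n=32
p_obs = C(12,9)·C(20,12)/C(32,21); sum pmf over tables with pmf ≤ p_obs
p-value (two-sided) = 0.46467
At α=0.1: p ≥ α → fail to reject H₀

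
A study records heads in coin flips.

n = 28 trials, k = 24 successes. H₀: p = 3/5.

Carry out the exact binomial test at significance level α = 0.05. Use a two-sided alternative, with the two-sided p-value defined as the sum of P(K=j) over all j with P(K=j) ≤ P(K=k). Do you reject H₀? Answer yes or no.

reject H₀: yes

Exact binomial: n=28, k=24, p₀=3/5=0.6000
P(X=j) = C(n,j)·p₀^j·(1−p₀)^(n−j); p = Σ P(X=j) over j with P(X=j) ≤ P(X=24)
p-value (two-sided) = 0.00587
At α=0.05: p < α → reject H₀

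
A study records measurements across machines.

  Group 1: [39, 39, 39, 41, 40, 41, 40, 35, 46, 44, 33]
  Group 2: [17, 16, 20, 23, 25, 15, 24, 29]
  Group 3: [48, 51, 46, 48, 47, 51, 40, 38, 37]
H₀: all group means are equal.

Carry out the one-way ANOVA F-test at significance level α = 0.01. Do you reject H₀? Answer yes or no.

reject H₀: yes

Group means [39.73, 21.12, 45.11], grand mean 36.143
SSB = Σnᵢ(x̄ᵢ−x̄)² = 2669.483; SSW = ΣΣ(x−x̄ᵢ)² = 533.946
MSB = 2669.483/2 = 1334.7414; MSW = 533.946/25 = 21.3578
F = MSB/MSW = 62.4942
df = (2, 25)
p-value (upper-tail) = 0.00000
At α=0.01: p < α → reject H₀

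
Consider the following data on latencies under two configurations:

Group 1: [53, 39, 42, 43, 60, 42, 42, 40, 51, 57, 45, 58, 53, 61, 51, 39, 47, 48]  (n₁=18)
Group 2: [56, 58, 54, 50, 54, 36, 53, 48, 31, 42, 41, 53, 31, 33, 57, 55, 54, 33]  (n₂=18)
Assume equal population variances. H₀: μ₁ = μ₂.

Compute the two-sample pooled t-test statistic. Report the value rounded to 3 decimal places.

x̄₁=48.389, s₁=7.389, n₁=18
x̄₂=46.611, s₂=9.936, n₂=18
s_p² = [17·7.389² + 17·9.936²]/34 = 76.6634
SE = √(s_p²·(1/18+1/18)) = 2.9186
t = (48.389−46.611)/2.9186 = 0.6091
df = 34

test statistic = 0.609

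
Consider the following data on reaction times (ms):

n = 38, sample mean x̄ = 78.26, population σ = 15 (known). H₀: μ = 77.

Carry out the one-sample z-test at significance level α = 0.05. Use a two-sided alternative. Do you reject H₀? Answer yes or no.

reject H₀: no

SE = σ/√n = 15/√38 = 2.4333
z = (x̄−μ₀)/SE = (78.26−77)/2.4333 = 0.5178
p-value (two-sided) = 0.60459
At α=0.05: p ≥ α → fail to reject H₀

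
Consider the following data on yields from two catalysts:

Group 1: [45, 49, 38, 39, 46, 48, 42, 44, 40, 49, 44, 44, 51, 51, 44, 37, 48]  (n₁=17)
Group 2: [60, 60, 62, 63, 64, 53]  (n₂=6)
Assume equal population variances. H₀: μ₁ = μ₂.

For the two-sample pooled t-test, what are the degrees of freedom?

degrees of freedom = 21

df = n₁ + n₂ − 2 = 17 + 6 − 2 = 21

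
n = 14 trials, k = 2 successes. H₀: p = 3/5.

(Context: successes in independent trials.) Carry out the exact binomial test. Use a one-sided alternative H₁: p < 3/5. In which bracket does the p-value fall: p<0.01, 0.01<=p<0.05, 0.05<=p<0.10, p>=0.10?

Exact binomial: n=14, k=2, p₀=3/5=0.6000
P(X≤2) from Σ C(n,i)·p₀^i·(1−p₀)^(n−i)
p-value (one-sided, H₁ less) = 0.00061
→ bracket: p<0.01

p-value bracket: p<0.01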